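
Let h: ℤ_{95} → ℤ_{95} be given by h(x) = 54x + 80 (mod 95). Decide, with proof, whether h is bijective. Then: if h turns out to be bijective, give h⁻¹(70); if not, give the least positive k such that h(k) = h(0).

35

If h(s) = h(t), then 54s ≡ 54t (mod 95). Because gcd(54, 95) = 1, we may cancel 54 to get s ≡ t (mod 95).
We now compute 54⁻¹ mod 95 explicitly. Euclid's algorithm: 95 = 1·54 + 41, 54 = 1·41 + 13, 41 = 3·13 + 2, 13 = 6·2 + 1; back-substituting gives 1 = 44·54 − 25·95, so 54⁻¹ ≡ 44 (mod 95).
For any y ∈ ℤ_{95}, x = 44(y − 80) mod 95 satisfies h(x) = 54·44(y − 80) + 80 ≡ y (since 54·44 ≡ 1 mod 95). So every y has a preimage.
Thus h is bijective.
Since h is bijective, we find h⁻¹(70): we need 54x ≡ 70 − 80 ≡ 85 (mod 95). Using 54⁻¹ = 44: x ≡ 44·85 = 3740 = 39·95 + 35, so x = 35.
Check: h(35) = 54·35 + 80 = 1970 = 20·95 + 70 ≡ 70 (mod 95).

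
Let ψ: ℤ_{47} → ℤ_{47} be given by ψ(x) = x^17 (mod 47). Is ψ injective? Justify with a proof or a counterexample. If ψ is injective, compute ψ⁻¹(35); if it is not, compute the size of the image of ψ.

26

Since 47 is prime, the nonzero elements of ℤ_{47} form a cyclic group of order 46.
As gcd(17, 46) = 1, raising to the 17th power is a bijection on this group: if a^17 ≡ b^17 then (ab^{−1})^17 = 1, and the only element of order dividing gcd(17, 46) = 1 is 1, so a = b.
With ψ(0) = 0 this makes ψ injective on all of ℤ_{47}, hence bijective (finite equal-size domain and codomain). In particular ψ is injective.
Since ψ is injective, we find the preimage of 35. The inverse of x ↦ x^17 on (ℤ_{47})^× is x ↦ x^19, because 17·19 = 323 = 7·46 + 1 ≡ 1 (mod 46) and x^{46} = 1 for x ≠ 0 (Fermat). So ψ⁻¹(35) = 35^19 mod 47.
Repeated squaring mod 47: 35^1 ≡ 35, 35^2 ≡ 35² = 1225 ≡ 3, 35^4 ≡ 3² = 9, 35^8 ≡ 9² = 81 ≡ 34, 35^16 ≡ 34² = 1156 ≡ 28. Since 19 = 16 + 2 + 1, 35^19 ≡ 28·3·35: 28·3 = 84 ≡ 37, then 37·35 = 1295 ≡ 26. So 35^19 ≡ 26 (mod 47).
Hence ψ⁻¹(35) = 26.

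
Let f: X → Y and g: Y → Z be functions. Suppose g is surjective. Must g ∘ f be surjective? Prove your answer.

not surjective

No. Take X = {0}, Y = Z = {0, 1, 2, 3}, f(0) = 0, and g = identity (surjective).
Then (g ∘ f)(0) = 0, and 3 ∈ Z has no preimage under g ∘ f, so g ∘ f is not surjective.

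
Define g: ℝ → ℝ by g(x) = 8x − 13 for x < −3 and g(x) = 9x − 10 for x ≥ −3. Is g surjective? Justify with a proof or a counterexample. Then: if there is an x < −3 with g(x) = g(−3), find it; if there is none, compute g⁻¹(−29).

-19/9

Both pieces are strictly increasing (slopes 8 and 9), so each is injective on its own interval.
The left piece maps (−∞, −3) onto (−∞, −37); the right piece maps [−3, ∞) onto [−37, ∞).
These images together cover ℝ, so g is surjective.
Because the two images are disjoint, no x < −3 has g(x) = g(−3), so we compute g⁻¹(−29): −29 lies in [−37, ∞), so solve 9x − 10 = −29: x = (−29 + 10)/9 = −19/9.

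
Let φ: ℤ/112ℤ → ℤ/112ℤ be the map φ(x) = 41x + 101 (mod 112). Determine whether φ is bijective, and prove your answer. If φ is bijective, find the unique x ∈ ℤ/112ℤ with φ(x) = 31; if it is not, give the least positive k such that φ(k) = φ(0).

By definition, injectivity means: for all s, t in the domain, φ(s) = φ(t) implies s = t.
If φ(s) = φ(t), then 41s ≡ 41t (mod 112). Because gcd(41, 112) = 1, we may cancel 41 to get s ≡ t (mod 112).
We now compute 41⁻¹ mod 112 explicitly. Euclid's algorithm: 112 = 2·41 + 30, 41 = 1·30 + 11, 30 = 2·11 + 8, 11 = 1·8 + 3, 8 = 2·3 + 2, 3 = 1·2 + 1; back-substituting gives 1 = 41·41 − 15·112, so 41⁻¹ ≡ 41 (mod 112).
Then y ↦ 41(y − 101) is a two-sided inverse to φ, so every y ∈ ℤ/112ℤ has a preimage.
Therefore φ is bijective.
Since φ is bijective, we compute φ⁻¹(31): solve 41x + 101 ≡ 31 (mod 112), i.e. 41x ≡ 42 (mod 112).
Multiplying by 41⁻¹ = 41 gives x ≡ 41·42 = 1722 = 15·112 + 42 ≡ 42 (mod 112).
Check: φ(42) = 41·42 + 101 = 1823 = 16·112 + 31 ≡ 31 (mod 112).

42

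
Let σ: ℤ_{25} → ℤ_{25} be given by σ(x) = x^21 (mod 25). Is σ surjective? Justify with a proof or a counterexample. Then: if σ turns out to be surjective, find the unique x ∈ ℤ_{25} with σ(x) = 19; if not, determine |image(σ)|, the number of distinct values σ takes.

21

σ(0) = 0^21 = 0.
σ(5): Repeated squaring mod 25: 5^1 ≡ 5, 5^2 ≡ 5² = 25 ≡ 0, 5^4 ≡ 0² = 0, 5^8 ≡ 0² = 0, 5^16 ≡ 0² = 0. Since 21 = 16 + 4 + 1, 5^21 ≡ 0·0·5: 0·0 = 0, then 0·5 = 0. So 5^21 ≡ 0 (mod 25).
So σ(0) = σ(5) = 0 while 0 ≠ 5, so σ is not injective.
A non-injective map from the 25-element set ℤ_{25} to itself takes at most 24 distinct values, so it cannot be surjective. So σ is not surjective.
Since σ is not surjective, we determine |image(σ)|. Computing x^21 mod 25 for each x (by repeated squaring, reducing mod 25 at every step), the values σ(0), σ(1), …, σ(24) are: 0, 1, 2, 3, 4, 0, 6, 7, 8, 9, 0, 11, 12, 13, 14, 0, 16, 17, 18, 19, 0, 21, 22, 23, 24.
The distinct values are {0, 1, 2, 3, 4, 6, 7, 8, 9, 11, 12, 13, 14, 16, 17, 18, 19, 21, 22, 23, 24}; there are 21 of them.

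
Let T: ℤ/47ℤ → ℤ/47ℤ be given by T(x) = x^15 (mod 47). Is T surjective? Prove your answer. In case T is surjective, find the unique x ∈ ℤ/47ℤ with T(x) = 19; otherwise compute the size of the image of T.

Since 47 is prime, the nonzero elements of ℤ/47ℤ form a cyclic group of order 46.
As gcd(15, 46) = 1, raising to the 15th power is a bijection on this group: if a^15 ≡ b^15 then (ab^{−1})^15 = 1, and the only element of order dividing gcd(15, 46) = 1 is 1, so a = b.
With T(0) = 0 this makes T injective on all of ℤ/47ℤ, hence bijective (finite equal-size domain and codomain). In particular T is surjective.
Since T is surjective, we find the preimage of 19. The inverse of x ↦ x^15 on (ℤ/47ℤ)^× is x ↦ x^43, because 15·43 = 645 = 14·46 + 1 ≡ 1 (mod 46) and x^{46} = 1 for x ≠ 0 (Fermat). So T⁻¹(19) = 19^43 mod 47.
Repeated squaring mod 47: 19^1 ≡ 19, 19^2 ≡ 19² = 361 ≡ 32, 19^4 ≡ 32² = 1024 ≡ 37, 19^8 ≡ 37² = 1369 ≡ 6, 19^16 ≡ 6² = 36, 19^32 ≡ 36² = 1296 ≡ 27. Since 43 = 32 + 8 + 2 + 1, 19^43 ≡ 27·6·32·19: 27·6 = 162 ≡ 21, then 21·32 = 672 ≡ 14, then 14·19 = 266 ≡ 31. So 19^43 ≡ 31 (mod 47).
Hence T⁻¹(19) = 31.

31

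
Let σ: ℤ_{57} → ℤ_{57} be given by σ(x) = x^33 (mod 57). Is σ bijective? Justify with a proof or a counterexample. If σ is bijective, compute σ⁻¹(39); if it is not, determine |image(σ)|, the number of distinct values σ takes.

21

σ(1) = 1^33 = 1.
σ(7): Repeated squaring mod 57: 7^1 ≡ 7, 7^2 ≡ 7² = 49, 7^4 ≡ 49² = 2401 ≡ 7, 7^8 ≡ 7² = 49, 7^16 ≡ 49² = 2401 ≡ 7, 7^32 ≡ 7² = 49. Since 33 = 32 + 1, 7^33 ≡ 49·7: 49·7 = 343 ≡ 1. So 7^33 ≡ 1 (mod 57).
So σ(1) = σ(7) = 1 while 1 ≠ 7, so σ is not injective, hence not bijective.
Since σ is not bijective, we determine |image(σ)|. Computing x^33 mod 57 for each x (by repeated squaring, reducing mod 57 at every step), the values σ(0), σ(1), …, σ(56) are: 0, 1, 50, 12, 49, 26, 30, 1, 56, 30, 46, 20, 18, 46, 50, 27, 7, 26, 18, 19, 20, 12, 31, 11, 45, 49, 20, 18, 49, 8, 39, 37, 8, 12, 46, 26, 45, 37, 38, 39, 31, 50, 30, 7, 11, 39, 37, 11, 27, 1, 56, 27, 31, 8, 45, 7, 56.
The distinct values are {0, 1, 7, 8, 11, 12, 18, 19, 20, 26, 27, 30, 31, 37, 38, 39, 45, 46, 49, 50, 56}; there are 21 of them.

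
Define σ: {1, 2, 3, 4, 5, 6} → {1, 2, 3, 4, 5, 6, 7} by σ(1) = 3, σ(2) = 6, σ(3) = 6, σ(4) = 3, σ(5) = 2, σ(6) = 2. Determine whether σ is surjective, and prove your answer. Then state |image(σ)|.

3

No element maps to 1, so σ is not surjective.
The image of σ is {2, 3, 6}, which has 3 elements.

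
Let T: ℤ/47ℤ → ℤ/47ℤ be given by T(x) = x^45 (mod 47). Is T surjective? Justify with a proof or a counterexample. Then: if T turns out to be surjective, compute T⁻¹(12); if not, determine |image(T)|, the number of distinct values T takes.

Since 47 is prime, the nonzero elements of ℤ/47ℤ form a cyclic group of order 46.
As gcd(45, 46) = 1, raising to the 45th power is a bijection on this group: if a^45 ≡ b^45 then (ab^{−1})^45 = 1, and the only element of order dividing gcd(45, 46) = 1 is 1, so a = b.
With T(0) = 0 this makes T injective on all of ℤ/47ℤ, hence bijective (finite equal-size domain and codomain). In particular T is surjective.
Since T is surjective, we find the preimage of 12. The inverse of x ↦ x^45 on (ℤ/47ℤ)^× is x ↦ x^45, because 45·45 = 2025 = 44·46 + 1 ≡ 1 (mod 46) and x^{46} = 1 for x ≠ 0 (Fermat). So T⁻¹(12) = 12^45 mod 47.
Repeated squaring mod 47: 12^1 ≡ 12, 12^2 ≡ 12² = 144 ≡ 3, 12^4 ≡ 3² = 9, 12^8 ≡ 9² = 81 ≡ 34, 12^16 ≡ 34² = 1156 ≡ 28, 12^32 ≡ 28² = 784 ≡ 32. Since 45 = 32 + 8 + 4 + 1, 12^45 ≡ 32·34·9·12: 32·34 = 1088 ≡ 7, then 7·9 = 63 ≡ 16, then 16·12 = 192 ≡ 4. So 12^45 ≡ 4 (mod 47).
Hence T⁻¹(12) = 4.

4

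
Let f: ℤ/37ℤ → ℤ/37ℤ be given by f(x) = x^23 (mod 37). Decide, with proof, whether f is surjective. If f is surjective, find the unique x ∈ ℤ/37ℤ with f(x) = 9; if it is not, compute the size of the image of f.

7

Since 37 is prime, the nonzero elements of ℤ/37ℤ form a cyclic group of order 36.
As gcd(23, 36) = 1, raising to the 23rd power is a bijection on this group: if a^23 ≡ b^23 then (ab^{−1})^23 = 1, and the only element of order dividing gcd(23, 36) = 1 is 1, so a = b.
With f(0) = 0 this makes f injective on all of ℤ/37ℤ, hence bijective (finite equal-size domain and codomain). In particular f is surjective.
Since f is surjective, we find the preimage of 9. The inverse of x ↦ x^23 on (ℤ/37ℤ)^× is x ↦ x^11, because 23·11 = 253 = 7·36 + 1 ≡ 1 (mod 36) and x^{36} = 1 for x ≠ 0 (Fermat). So f⁻¹(9) = 9^11 mod 37.
Repeated squaring mod 37: 9^1 ≡ 9, 9^2 ≡ 9² = 81 ≡ 7, 9^4 ≡ 7² = 49 ≡ 12, 9^8 ≡ 12² = 144 ≡ 33. Since 11 = 8 + 2 + 1, 9^11 ≡ 33·7·9: 33·7 = 231 ≡ 9, then 9·9 = 81 ≡ 7. So 9^11 ≡ 7 (mod 37).
Hence f⁻¹(9) = 7.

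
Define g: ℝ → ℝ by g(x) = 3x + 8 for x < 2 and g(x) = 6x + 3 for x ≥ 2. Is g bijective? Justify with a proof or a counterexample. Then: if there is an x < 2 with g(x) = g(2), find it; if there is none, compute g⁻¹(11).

Both pieces are strictly increasing (slopes 3 and 6), so each is injective on its own interval.
The left piece maps (−∞, 2) onto (−∞, 14); the right piece maps [2, ∞) onto [15, ∞).
The images leave a gap (14 has no preimage), so g is not surjective, hence not bijective.
Because the two images are disjoint, no x < 2 has g(x) = g(2), so we compute g⁻¹(11): 11 lies in (−∞, 14), so solve 3x + 8 = 11: x = (11 − 8)/3 = 1.

1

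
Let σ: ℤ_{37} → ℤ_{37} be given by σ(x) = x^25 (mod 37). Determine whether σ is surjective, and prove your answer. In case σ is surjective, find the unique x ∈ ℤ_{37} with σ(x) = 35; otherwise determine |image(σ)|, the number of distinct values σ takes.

Since 37 is prime, the nonzero elements of ℤ_{37} form a cyclic group of order 36.
As gcd(25, 36) = 1, raising to the 25th power is a bijection on this group: if u^25 ≡ v^25 then (uv^{−1})^25 = 1, and the only element of order dividing gcd(25, 36) = 1 is 1, so u = v.
With σ(0) = 0 this makes σ injective on all of ℤ_{37}, hence bijective (finite equal-size domain and codomain). In particular σ is surjective.
Since σ is surjective, we find the preimage of 35. The inverse of x ↦ x^25 on (ℤ_{37})^× is x ↦ x^13, because 25·13 = 325 = 9·36 + 1 ≡ 1 (mod 36) and x^{36} = 1 for x ≠ 0 (Fermat). So σ⁻¹(35) = 35^13 mod 37.
Repeated squaring mod 37: 35^1 ≡ 35, 35^2 ≡ 35² = 1225 ≡ 4, 35^4 ≡ 4² = 16, 35^8 ≡ 16² = 256 ≡ 34. Since 13 = 8 + 4 + 1, 35^13 ≡ 34·16·35: 34·16 = 544 ≡ 26, then 26·35 = 910 ≡ 22. So 35^13 ≡ 22 (mod 37).
Hence σ⁻¹(35) = 22.

22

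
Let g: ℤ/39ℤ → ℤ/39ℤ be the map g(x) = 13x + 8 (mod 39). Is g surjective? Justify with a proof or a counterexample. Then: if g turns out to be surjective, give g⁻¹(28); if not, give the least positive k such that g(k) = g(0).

3

Since gcd(13, 39) = 13, we have 13x ≡ 0 (mod 13) for all x, so g(x) ≡ 8 (mod 13).
But 0 ≢ 8 (mod 13), so 0 ∈ ℤ/39ℤ has no preimage. Thus g is not surjective.
Since g is not surjective, we find the least positive k with g(k) = g(0): this means 13k ≡ 0 (mod 39), i.e. 39 ∣ 13k. Since gcd(13, 39) = 13, dividing through by 13 this holds exactly when 3 ∣ k.
The smallest positive such k is 3.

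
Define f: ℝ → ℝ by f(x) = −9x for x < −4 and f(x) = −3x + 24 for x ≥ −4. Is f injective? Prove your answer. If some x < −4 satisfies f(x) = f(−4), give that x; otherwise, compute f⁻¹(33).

Both pieces are strictly decreasing (slopes −9 and −3), so each is injective on its own interval.
The left piece maps (−∞, −4) onto (36, ∞); the right piece maps [−4, ∞) onto (−∞, 36].
These images are disjoint, so no value is attained by both pieces. Thus f is injective.
Because the two images are disjoint, no x < −4 has f(x) = f(−4), so we compute f⁻¹(33): 33 lies in (−∞, 36], so solve −3x + 24 = 33: x = (33 − 24)/(−3) = −3.

-3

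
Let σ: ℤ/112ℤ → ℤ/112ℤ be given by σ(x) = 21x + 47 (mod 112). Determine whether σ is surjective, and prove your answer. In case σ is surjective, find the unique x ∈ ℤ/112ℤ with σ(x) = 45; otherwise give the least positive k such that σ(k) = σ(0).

Recall: σ is surjective if every y in the codomain equals σ(x) for some x in the domain.
Since gcd(21, 112) = 7, we have 21x ≡ 0 (mod 7) for all x, so σ(x) ≡ 5 (mod 7).
But 0 ≢ 5 (mod 7), so 0 ∈ ℤ/112ℤ has no preimage. So σ is not surjective.
Since σ is not surjective, we find the least positive k with σ(k) = σ(0): this means 21k ≡ 0 (mod 112), i.e. 112 ∣ 21k. Since gcd(21, 112) = 7, dividing through by 7 this holds exactly when 16 ∣ 3k, and as gcd(3, 16) = 1, exactly when 16 ∣ k.
The smallest positive such k is 16.

16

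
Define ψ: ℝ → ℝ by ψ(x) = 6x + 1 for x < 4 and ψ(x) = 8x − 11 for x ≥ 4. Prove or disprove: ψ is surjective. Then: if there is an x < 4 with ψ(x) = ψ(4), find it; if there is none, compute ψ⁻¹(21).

10/3

Both pieces are strictly increasing (slopes 6 and 8), so each is injective on its own interval.
The left piece maps (−∞, 4) onto (−∞, 25); the right piece maps [4, ∞) onto [21, ∞).
The union (−∞, 25) ∪ [21, ∞) covers ℝ, so ψ is surjective.
For the follow-up: the images overlap, so an x < 4 with ψ(x) = ψ(4) exists. ψ(4) = 21; solving 6x + 1 = 21 for x < 4 gives x = (21 − 1)/6 = 10/3.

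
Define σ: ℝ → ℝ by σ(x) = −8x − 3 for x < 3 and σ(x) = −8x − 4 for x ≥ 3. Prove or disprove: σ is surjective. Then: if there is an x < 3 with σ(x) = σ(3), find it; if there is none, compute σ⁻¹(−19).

Both pieces are strictly decreasing (slopes −8 and −8), so each is injective on its own interval.
The left piece maps (−∞, 3) onto (−27, ∞); the right piece maps [3, ∞) onto (−∞, −28].
The union (−27, ∞) ∪ (−∞, −28] omits the interval between −27 and −28; in particular −27 has no preimage. So σ is not surjective.
Because the two images are disjoint, no x < 3 has σ(x) = σ(3), so we compute σ⁻¹(−19): −19 lies in (−27, ∞), so solve −8x − 3 = −19: x = (−19 + 3)/(−8) = 2.

2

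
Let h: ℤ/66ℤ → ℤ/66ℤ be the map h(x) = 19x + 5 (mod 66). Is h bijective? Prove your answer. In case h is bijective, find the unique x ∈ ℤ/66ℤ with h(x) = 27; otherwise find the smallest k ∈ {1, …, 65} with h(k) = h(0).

Suppose h(x_1) = h(x_2) in ℤ/66ℤ. Then 19x_1 + 5 ≡ 19x_2 + 5 (mod 66), so 19(x_1 − x_2) ≡ 0 (mod 66).
Since gcd(19, 66) = 1, 19 is invertible modulo 66, thus x_1 − x_2 ≡ 0 (mod 66), i.e. x_1 = x_2.
We now compute 19⁻¹ mod 66 explicitly. Euclid's algorithm: 66 = 3·19 + 9, 19 = 2·9 + 1; back-substituting gives 1 = 7·19 − 2·66, so 19⁻¹ ≡ 7 (mod 66).
For any y ∈ ℤ/66ℤ, x = 7(y − 5) mod 66 satisfies h(x) = 19·7(y − 5) + 5 ≡ y (since 19·7 ≡ 1 mod 66). So every y has a preimage.
Hence h is bijective.
Since h is bijective, we find h⁻¹(27): we need 19x ≡ 27 − 5 ≡ 22 (mod 66). Using 19⁻¹ = 7: x ≡ 7·22 = 154 = 2·66 + 22, so x = 22.
Check: h(22) = 19·22 + 5 = 423 = 6·66 + 27 ≡ 27 (mod 66).

22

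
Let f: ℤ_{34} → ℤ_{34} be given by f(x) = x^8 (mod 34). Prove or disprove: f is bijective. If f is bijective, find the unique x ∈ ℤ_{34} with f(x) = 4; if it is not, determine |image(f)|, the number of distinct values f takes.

f(2): Repeated squaring mod 34: 2^1 ≡ 2, 2^2 ≡ 2² = 4, 2^4 ≡ 4² = 16, 2^8 ≡ 16² = 256 ≡ 18. So 2^8 ≡ 18 (mod 34).
f(4): Repeated squaring mod 34: 4^1 ≡ 4, 4^2 ≡ 4² = 16, 4^4 ≡ 16² = 256 ≡ 18, 4^8 ≡ 18² = 324 ≡ 18. So 4^8 ≡ 18 (mod 34).
So f(2) = f(4) = 18 while 2 ≠ 4, therefore f is not injective, hence not bijective.
Since f is not bijective, we determine |image(f)|. Computing x^8 mod 34 for each x (by repeated squaring, reducing mod 34 at every step), the values f(0), f(1), …, f(33) are: 0, 1, 18, 33, 18, 33, 16, 33, 18, 1, 16, 33, 16, 1, 16, 1, 18, 17, 18, 1, 16, 1, 16, 33, 16, 1, 18, 33, 16, 33, 18, 33, 18, 1.
The distinct values are {0, 1, 16, 17, 18, 33}; there are 6 of them.

6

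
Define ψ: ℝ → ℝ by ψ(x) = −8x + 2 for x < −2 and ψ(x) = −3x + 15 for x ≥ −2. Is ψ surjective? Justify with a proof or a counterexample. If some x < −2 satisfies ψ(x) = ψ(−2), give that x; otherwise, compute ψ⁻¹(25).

Both pieces are strictly decreasing (slopes −8 and −3), so each is injective on its own interval.
The left piece maps (−∞, −2) onto (18, ∞); the right piece maps [−2, ∞) onto (−∞, 21].
The union (18, ∞) ∪ (−∞, 21] covers ℝ, so ψ is surjective.
For the follow-up: the images overlap, so an x < −2 with ψ(x) = ψ(−2) exists. ψ(−2) = 21; solving −8x + 2 = 21 for x < −2 gives x = (21 − 2)/(−8) = −19/8.

-19/8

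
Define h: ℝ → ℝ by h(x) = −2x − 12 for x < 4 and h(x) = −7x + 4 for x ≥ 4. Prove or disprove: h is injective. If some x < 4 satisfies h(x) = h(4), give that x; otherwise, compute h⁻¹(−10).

Both pieces are strictly decreasing (slopes −2 and −7), so each is injective on its own interval.
The left piece maps (−∞, 4) onto (−20, ∞); the right piece maps [4, ∞) onto (−∞, −24].
These images are disjoint, so no value is attained by both pieces. Hence h is injective.
Because the two images are disjoint, no x < 4 has h(x) = h(4), so we compute h⁻¹(−10): −10 lies in (−20, ∞), so solve −2x − 12 = −10: x = (−10 + 12)/(−2) = −1.

-1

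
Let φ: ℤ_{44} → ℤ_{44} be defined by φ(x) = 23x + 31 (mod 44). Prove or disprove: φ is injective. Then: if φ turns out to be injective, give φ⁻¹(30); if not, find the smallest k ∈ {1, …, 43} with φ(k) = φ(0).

21

Suppose φ(x_1) = φ(x_2) in ℤ_{44}. Then 23x_1 + 31 ≡ 23x_2 + 31 (mod 44), so 23(x_1 − x_2) ≡ 0 (mod 44).
Since gcd(23, 44) = 1, 23 is invertible modulo 44, hence x_1 − x_2 ≡ 0 (mod 44), i.e. x_1 = x_2.
So φ is injective.
We now compute 23⁻¹ mod 44 explicitly. Euclid's algorithm: 44 = 1·23 + 21, 23 = 1·21 + 2, 21 = 10·2 + 1; back-substituting gives 1 = 23·23 − 12·44, so 23⁻¹ ≡ 23 (mod 44).
Since φ is injective, we find φ⁻¹(30): we need 23x ≡ 30 − 31 ≡ 43 (mod 44). Using 23⁻¹ = 23: x ≡ 23·43 = 989 = 22·44 + 21, so x = 21.
Check: φ(21) = 23·21 + 31 = 514 = 11·44 + 30 ≡ 30 (mod 44).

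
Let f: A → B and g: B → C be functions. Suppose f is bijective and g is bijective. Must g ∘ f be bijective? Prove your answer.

Injectivity: if g(f(x_1)) = g(f(x_2)) then f(x_1) = f(x_2) (g injective) so x_1 = x_2 (f injective).
Surjectivity: for c ∈ C pick b with g(b) = c, then a with f(a) = b; then (g ∘ f)(a) = c.
Thus g ∘ f is bijective.

bijective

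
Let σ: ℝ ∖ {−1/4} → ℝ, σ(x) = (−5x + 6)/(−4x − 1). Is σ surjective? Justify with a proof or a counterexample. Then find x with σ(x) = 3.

-9/7

If σ(x) = 5/4, cross-multiplying gives −4(−5x + 6) = −5(−4x − 1), which simplifies to −24 = 5 — false.  So 5/4 has no preimage and σ is not surjective.
Solving σ(x) = 3: cross-multiplying gives −5x + 6 = 3(−4x − 1), which rearranges to 7x = −9, so x = −9/7.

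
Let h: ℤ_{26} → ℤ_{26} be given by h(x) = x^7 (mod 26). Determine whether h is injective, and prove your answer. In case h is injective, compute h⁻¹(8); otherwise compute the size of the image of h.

18

Computing x^7 mod 26 for each x (by repeated squaring, reducing mod 26 at every step), the values h(0), h(1), …, h(25) are: 0, 1, 24, 3, 4, 21, 20, 19, 18, 9, 10, 15, 12, 13, 14, 11, 16, 17, 8, 7, 6, 5, 22, 23, 2, 25.
Every element of ℤ_{26} appears exactly once in this list, so h is a bijection, and in particular injective.
Since h is injective, we read off the preimage of 8 from the same table: h(18) = 8, so h⁻¹(8) = 18.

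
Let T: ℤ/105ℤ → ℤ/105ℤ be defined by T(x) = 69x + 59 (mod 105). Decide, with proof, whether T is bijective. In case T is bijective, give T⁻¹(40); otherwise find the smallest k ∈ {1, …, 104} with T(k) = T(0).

35

We have gcd(69, 105) = 3 > 1. Taking s = 0 and t = 35: T(0) = 59 and T(35) = 69·35 + 59 = 2474 ≡ 59 (mod 105).
So T(0) = T(35) while 0 ≠ 35, so T is not injective, hence not bijective.
Since T is not bijective, we find the least positive k with T(k) = T(0): this means 69k ≡ 0 (mod 105), i.e. 105 ∣ 69k. Since gcd(69, 105) = 3, dividing through by 3 this holds exactly when 35 ∣ 23k, and as gcd(23, 35) = 1, exactly when 35 ∣ k.
The smallest positive such k is 35.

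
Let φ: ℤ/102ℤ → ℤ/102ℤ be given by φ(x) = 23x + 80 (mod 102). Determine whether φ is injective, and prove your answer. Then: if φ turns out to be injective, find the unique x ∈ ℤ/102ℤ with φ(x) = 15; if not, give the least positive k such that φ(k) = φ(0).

Recall that φ is injective when φ(s) = φ(t) forces s = t.
Suppose φ(s) = φ(t) in ℤ/102ℤ. Then 23s + 80 ≡ 23t + 80 (mod 102), therefore 23(s − t) ≡ 0 (mod 102).
Since gcd(23, 102) = 1, 23 is invertible modulo 102, thus s − t ≡ 0 (mod 102), i.e. s = t.
Hence φ is injective.
We now compute 23⁻¹ mod 102 explicitly. Euclid's algorithm: 102 = 4·23 + 10, 23 = 2·10 + 3, 10 = 3·3 + 1; back-substituting gives 1 = 71·23 − 16·102, so 23⁻¹ ≡ 71 (mod 102).
Since φ is injective, we compute φ⁻¹(15): solve 23x + 80 ≡ 15 (mod 102), i.e. 23x ≡ 37 (mod 102).
Multiplying by 23⁻¹ = 71 gives x ≡ 71·37 = 2627 = 25·102 + 77 ≡ 77 (mod 102).
Check: φ(77) = 23·77 + 80 = 1851 = 18·102 + 15 ≡ 15 (mod 102).

77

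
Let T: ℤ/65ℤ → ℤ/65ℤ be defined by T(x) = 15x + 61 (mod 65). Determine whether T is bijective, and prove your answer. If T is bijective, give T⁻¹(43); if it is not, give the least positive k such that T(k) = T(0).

13

We have gcd(15, 65) = 5 > 1. Taking a = 0 and b = 13: T(0) = 61 and T(13) = 15·13 + 61 = 256 ≡ 61 (mod 65).
So T(0) = T(13) while 0 ≠ 13, so T is not injective, hence not bijective.
Since T is not bijective, we find the least positive k with T(k) = T(0): this means 15k ≡ 0 (mod 65), i.e. 65 ∣ 15k. Since gcd(15, 65) = 5, dividing through by 5 this holds exactly when 13 ∣ 3k, and as gcd(3, 13) = 1, exactly when 13 ∣ k.
The smallest positive such k is 13.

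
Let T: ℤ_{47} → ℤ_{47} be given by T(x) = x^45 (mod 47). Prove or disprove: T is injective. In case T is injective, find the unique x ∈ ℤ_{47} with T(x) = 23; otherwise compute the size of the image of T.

Since 47 is prime, the nonzero elements of ℤ_{47} form a cyclic group of order 46.
As gcd(45, 46) = 1, raising to the 45th power is a bijection on this group: if x_1^45 ≡ x_2^45 then (x_1x_2^{−1})^45 = 1, and the only element of order dividing gcd(45, 46) = 1 is 1, so x_1 = x_2.
With T(0) = 0 this makes T injective on all of ℤ_{47}, hence bijective (finite equal-size domain and codomain). In particular T is injective.
Since T is injective, we find the preimage of 23. The inverse of x ↦ x^45 on (ℤ_{47})^× is x ↦ x^45, because 45·45 = 2025 = 44·46 + 1 ≡ 1 (mod 46) and x^{46} = 1 for x ≠ 0 (Fermat). So T⁻¹(23) = 23^45 mod 47.
Repeated squaring mod 47: 23^1 ≡ 23, 23^2 ≡ 23² = 529 ≡ 12, 23^4 ≡ 12² = 144 ≡ 3, 23^8 ≡ 3² = 9, 23^16 ≡ 9² = 81 ≡ 34, 23^32 ≡ 34² = 1156 ≡ 28. Since 45 = 32 + 8 + 4 + 1, 23^45 ≡ 28·9·3·23: 28·9 = 252 ≡ 17, then 17·3 = 51 ≡ 4, then 4·23 = 92 ≡ 45. So 23^45 ≡ 45 (mod 47).
Hence T⁻¹(23) = 45.

45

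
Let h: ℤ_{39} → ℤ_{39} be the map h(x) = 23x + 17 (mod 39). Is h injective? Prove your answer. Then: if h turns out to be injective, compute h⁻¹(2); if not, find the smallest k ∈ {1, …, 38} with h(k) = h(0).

By definition, h is injective when h(a) = h(b) forces a = b.
If h(a) = h(b), then 23a ≡ 23b (mod 39). Because gcd(23, 39) = 1, we may cancel 23 to get a ≡ b (mod 39).
Thus h is injective.
We now compute 23⁻¹ mod 39 explicitly. Euclid's algorithm: 39 = 1·23 + 16, 23 = 1·16 + 7, 16 = 2·7 + 2, 7 = 3·2 + 1; back-substituting gives 1 = 17·23 − 10·39, so 23⁻¹ ≡ 17 (mod 39).
Since h is injective, we find h⁻¹(2): we need 23x ≡ 2 − 17 ≡ 24 (mod 39). Using 23⁻¹ = 17: x ≡ 17·24 = 408 = 10·39 + 18, so x = 18.
Check: h(18) = 23·18 + 17 = 431 = 11·39 + 2 ≡ 2 (mod 39).

18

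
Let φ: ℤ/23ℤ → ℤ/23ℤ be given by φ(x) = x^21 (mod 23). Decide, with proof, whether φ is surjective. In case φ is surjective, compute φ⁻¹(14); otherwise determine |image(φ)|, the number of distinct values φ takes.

Since 23 is prime, the nonzero elements of ℤ/23ℤ form a cyclic group of order 22.
As gcd(21, 22) = 1, raising to the 21st power is a bijection on this group: if x_1^21 ≡ x_2^21 then (x_1x_2^{−1})^21 = 1, and the only element of order dividing gcd(21, 22) = 1 is 1, so x_1 = x_2.
With φ(0) = 0 this makes φ injective on all of ℤ/23ℤ, hence bijective (finite equal-size domain and codomain). In particular φ is surjective.
Since φ is surjective, we find the preimage of 14. The inverse of x ↦ x^21 on (ℤ/23ℤ)^× is x ↦ x^21, because 21·21 = 441 = 20·22 + 1 ≡ 1 (mod 22) and x^{22} = 1 for x ≠ 0 (Fermat). So φ⁻¹(14) = 14^21 mod 23.
Repeated squaring mod 23: 14^1 ≡ 14, 14^2 ≡ 14² = 196 ≡ 12, 14^4 ≡ 12² = 144 ≡ 6, 14^8 ≡ 6² = 36 ≡ 13, 14^16 ≡ 13² = 169 ≡ 8. Since 21 = 16 + 4 + 1, 14^21 ≡ 8·6·14: 8·6 = 48 ≡ 2, then 2·14 = 28 ≡ 5. So 14^21 ≡ 5 (mod 23).
Hence φ⁻¹(14) = 5.

5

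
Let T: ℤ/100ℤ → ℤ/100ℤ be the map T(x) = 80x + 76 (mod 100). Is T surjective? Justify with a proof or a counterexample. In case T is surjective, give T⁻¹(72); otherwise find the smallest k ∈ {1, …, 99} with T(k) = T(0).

5

Since gcd(80, 100) = 20, we have 80x ≡ 0 (mod 20) for all x, so T(x) ≡ 16 (mod 20).
But 0 ≢ 16 (mod 20), so 0 ∈ ℤ/100ℤ has no preimage. Thus T is not surjective.
Since T is not surjective, we find the least positive k with T(k) = T(0): this means 80k ≡ 0 (mod 100), i.e. 100 ∣ 80k. Since gcd(80, 100) = 20, dividing through by 20 this holds exactly when 5 ∣ 4k, and as gcd(4, 5) = 1, exactly when 5 ∣ k.
The smallest positive such k is 5.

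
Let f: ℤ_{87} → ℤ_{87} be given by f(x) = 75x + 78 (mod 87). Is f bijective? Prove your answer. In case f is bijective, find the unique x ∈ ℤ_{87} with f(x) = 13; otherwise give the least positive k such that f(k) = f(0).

29

Recall that f is injective when f(x_1) = f(x_2) forces x_1 = x_2.
We have gcd(75, 87) = 3 > 1. Taking x_1 = 0 and x_2 = 29: f(0) = 78 and f(29) = 75·29 + 78 = 2253 ≡ 78 (mod 87).
So f(0) = f(29) while 0 ≠ 29, thus f is not injective, hence not bijective.
Since f is not bijective, we find the least positive k with f(k) = f(0): this means 75k ≡ 0 (mod 87), i.e. 87 ∣ 75k. Since gcd(75, 87) = 3, dividing through by 3 this holds exactly when 29 ∣ 25k, and as gcd(25, 29) = 1, exactly when 29 ∣ k.
The smallest positive such k is 29.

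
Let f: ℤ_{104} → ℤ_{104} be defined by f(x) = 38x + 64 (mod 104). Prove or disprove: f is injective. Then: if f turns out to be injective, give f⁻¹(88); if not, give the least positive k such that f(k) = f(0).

52

We have gcd(38, 104) = 2 > 1. Taking a = 0 and b = 52: f(0) = 64 and f(52) = 38·52 + 64 = 2040 ≡ 64 (mod 104).
So f(0) = f(52) while 0 ≠ 52, so f is not injective.
Since f is not injective, we find the least positive k with f(k) = f(0): this means 38k ≡ 0 (mod 104), i.e. 104 ∣ 38k. Since gcd(38, 104) = 2, dividing through by 2 this holds exactly when 52 ∣ 19k, and as gcd(19, 52) = 1, exactly when 52 ∣ k.
The smallest positive such k is 52.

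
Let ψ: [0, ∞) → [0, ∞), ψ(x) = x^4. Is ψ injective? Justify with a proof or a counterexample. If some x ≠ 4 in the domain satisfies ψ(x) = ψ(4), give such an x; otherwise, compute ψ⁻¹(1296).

6

On [0, ∞), x ↦ x^4 is strictly increasing, so ψ(a) = ψ(b) forces a = b. Therefore ψ is injective.
Since x ↦ x^4 is strictly increasing on [0, ∞), it is injective there, so no x ≠ 4 in the domain has ψ(x) = ψ(4). We therefore compute ψ⁻¹(1296) = 1296^{1/4} = 6 (indeed 6^4 = 1296).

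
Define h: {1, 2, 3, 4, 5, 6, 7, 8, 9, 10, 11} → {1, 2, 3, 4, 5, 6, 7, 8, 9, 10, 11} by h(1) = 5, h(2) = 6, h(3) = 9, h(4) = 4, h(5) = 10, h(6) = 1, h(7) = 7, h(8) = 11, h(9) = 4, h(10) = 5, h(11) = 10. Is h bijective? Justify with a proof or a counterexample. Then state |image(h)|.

h(4) = 4 = h(9) with 4 ≠ 9, so h is not injective, hence not bijective.
The image of h is {1, 4, 5, 6, 7, 9, 10, 11}, which has 8 elements.

8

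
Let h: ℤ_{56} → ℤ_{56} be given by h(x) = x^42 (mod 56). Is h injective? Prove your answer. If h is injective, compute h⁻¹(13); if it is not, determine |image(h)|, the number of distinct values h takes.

h(1) = 1^42 = 1.
h(3): Repeated squaring mod 56: 3^1 ≡ 3, 3^2 ≡ 3² = 9, 3^4 ≡ 9² = 81 ≡ 25, 3^8 ≡ 25² = 625 ≡ 9, 3^16 ≡ 9² = 81 ≡ 25, 3^32 ≡ 25² = 625 ≡ 9. Since 42 = 32 + 8 + 2, 3^42 ≡ 9·9·9: 9·9 = 81 ≡ 25, then 25·9 = 225 ≡ 1. So 3^42 ≡ 1 (mod 56).
So h(1) = h(3) = 1 while 1 ≠ 3, thus h is not injective.
Since h is not injective, we determine |image(h)|. Computing x^42 mod 56 for each x (by repeated squaring, reducing mod 56 at every step), the values h(0), h(1), …, h(55) are: 0, 1, 8, 1, 8, 1, 8, 49, 8, 1, 8, 1, 8, 1, 0, 1, 8, 1, 8, 1, 8, 49, 8, 1, 8, 1, 8, 1, 0, 1, 8, 1, 8, 1, 8, 49, 8, 1, 8, 1, 8, 1, 0, 1, 8, 1, 8, 1, 8, 49, 8, 1, 8, 1, 8, 1.
The distinct values are {0, 1, 8, 49}; there are 4 of them.

4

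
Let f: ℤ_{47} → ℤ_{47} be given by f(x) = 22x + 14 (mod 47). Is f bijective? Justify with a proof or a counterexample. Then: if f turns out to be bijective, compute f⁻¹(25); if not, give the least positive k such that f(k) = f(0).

Recall that f is injective when f(x_1) = f(x_2) forces x_1 = x_2.
Suppose f(x_1) = f(x_2) in ℤ_{47}. Then 22x_1 + 14 ≡ 22x_2 + 14 (mod 47), thus 22(x_1 − x_2) ≡ 0 (mod 47).
Since gcd(22, 47) = 1, 22 is invertible modulo 47, thus x_1 − x_2 ≡ 0 (mod 47), i.e. x_1 = x_2.
We now compute 22⁻¹ mod 47 explicitly. Euclid's algorithm: 47 = 2·22 + 3, 22 = 7·3 + 1; back-substituting gives 1 = 15·22 − 7·47, so 22⁻¹ ≡ 15 (mod 47).
Then y ↦ 15(y − 14) is a two-sided inverse to f, so every y ∈ ℤ_{47} has a preimage.
Thus f is bijective.
Since f is bijective, we find f⁻¹(25): we need 22x ≡ 25 − 14 ≡ 11 (mod 47). Using 22⁻¹ = 15: x ≡ 15·11 = 165 = 3·47 + 24, so x = 24.
Check: f(24) = 22·24 + 14 = 542 = 11·47 + 25 ≡ 25 (mod 47).

24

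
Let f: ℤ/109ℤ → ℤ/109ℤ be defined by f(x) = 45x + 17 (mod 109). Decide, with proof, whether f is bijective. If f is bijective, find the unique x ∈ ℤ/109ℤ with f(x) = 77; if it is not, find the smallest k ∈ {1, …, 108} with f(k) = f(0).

If f(x_1) = f(x_2), then 45x_1 ≡ 45x_2 (mod 109). Because gcd(45, 109) = 1, we may cancel 45 to get x_1 ≡ x_2 (mod 109).
We now compute 45⁻¹ mod 109 explicitly. Euclid's algorithm: 109 = 2·45 + 19, 45 = 2·19 + 7, 19 = 2·7 + 5, 7 = 1·5 + 2, 5 = 2·2 + 1; back-substituting gives 1 = 63·45 − 26·109, so 45⁻¹ ≡ 63 (mod 109).
For any y ∈ ℤ/109ℤ, x = 63(y − 17) mod 109 satisfies f(x) = 45·63(y − 17) + 17 ≡ y (since 45·63 ≡ 1 mod 109). So every y has a preimage.
So f is bijective.
Since f is bijective, we find f⁻¹(77): we need 45x ≡ 77 − 17 ≡ 60 (mod 109). Using 45⁻¹ = 63: x ≡ 63·60 = 3780 = 34·109 + 74, so x = 74.
Check: f(74) = 45·74 + 17 = 3347 = 30·109 + 77 ≡ 77 (mod 109).

74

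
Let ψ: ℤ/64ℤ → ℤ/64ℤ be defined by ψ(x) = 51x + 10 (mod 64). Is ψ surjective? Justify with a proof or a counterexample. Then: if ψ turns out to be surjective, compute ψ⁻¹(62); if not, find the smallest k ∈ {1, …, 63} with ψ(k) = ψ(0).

60

Since gcd(51, 64) = 1, 51 is invertible modulo 64. Euclid's algorithm: 64 = 1·51 + 13, 51 = 3·13 + 12, 13 = 1·12 + 1; back-substituting gives 1 = 59·51 − 47·64, so 51⁻¹ ≡ 59 (mod 64).
For any y ∈ ℤ/64ℤ, x = 59(y − 10) mod 64 satisfies ψ(x) = 51·59(y − 10) + 10 ≡ y (since 51·59 ≡ 1 mod 64). So every y has a preimage.
So ψ is surjective.
Since ψ is surjective, we compute ψ⁻¹(62): solve 51x + 10 ≡ 62 (mod 64), i.e. 51x ≡ 52 (mod 64).
Multiplying by 51⁻¹ = 59 gives x ≡ 59·52 = 3068 = 47·64 + 60 ≡ 60 (mod 64).
Check: ψ(60) = 51·60 + 10 = 3070 = 47·64 + 62 ≡ 62 (mod 64).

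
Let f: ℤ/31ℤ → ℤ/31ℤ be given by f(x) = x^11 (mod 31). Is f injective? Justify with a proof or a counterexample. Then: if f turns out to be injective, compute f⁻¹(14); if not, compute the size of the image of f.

Since 31 is prime, the nonzero elements of ℤ/31ℤ form a cyclic group of order 30.
As gcd(11, 30) = 1, raising to the 11th power is a bijection on this group: if a^11 ≡ b^11 then (ab^{−1})^11 = 1, and the only element of order dividing gcd(11, 30) = 1 is 1, so a = b.
With f(0) = 0 this makes f injective on all of ℤ/31ℤ, hence bijective (finite equal-size domain and codomain). In particular f is injective.
Since f is injective, we find the preimage of 14. The inverse of x ↦ x^11 on (ℤ/31ℤ)^× is x ↦ x^11, because 11·11 = 121 = 4·30 + 1 ≡ 1 (mod 30) and x^{30} = 1 for x ≠ 0 (Fermat). So f⁻¹(14) = 14^11 mod 31.
Repeated squaring mod 31: 14^1 ≡ 14, 14^2 ≡ 14² = 196 ≡ 10, 14^4 ≡ 10² = 100 ≡ 7, 14^8 ≡ 7² = 49 ≡ 18. Since 11 = 8 + 2 + 1, 14^11 ≡ 18·10·14: 18·10 = 180 ≡ 25, then 25·14 = 350 ≡ 9. So 14^11 ≡ 9 (mod 31).
Hence f⁻¹(14) = 9.

9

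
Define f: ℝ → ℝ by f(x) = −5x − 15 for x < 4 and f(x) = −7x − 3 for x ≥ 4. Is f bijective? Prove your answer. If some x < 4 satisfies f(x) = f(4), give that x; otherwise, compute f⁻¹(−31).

16/5

Both pieces are strictly decreasing (slopes −5 and −7), so each is injective on its own interval.
The left piece maps (−∞, 4) onto (−35, ∞); the right piece maps [4, ∞) onto (−∞, −31].
These images overlap. In particular f(4) = −31 (right piece), and solving −5x − 15 = −31 on the left piece gives x = 16/5 < 4.
So f(16/5) = f(4) with 16/5 ≠ 4, and f is not injective, hence not bijective. This x = 16/5 is the requested value below 4.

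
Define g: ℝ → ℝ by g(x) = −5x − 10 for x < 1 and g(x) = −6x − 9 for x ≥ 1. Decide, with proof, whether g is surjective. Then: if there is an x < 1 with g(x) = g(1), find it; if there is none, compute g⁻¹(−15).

Both pieces are strictly decreasing (slopes −5 and −6), so each is injective on its own interval.
The left piece maps (−∞, 1) onto (−15, ∞); the right piece maps [1, ∞) onto (−∞, −15].
These images together cover ℝ, so g is surjective.
Because the two images are disjoint, no x < 1 has g(x) = g(1), so we compute g⁻¹(−15): −15 lies in (−∞, −15], so solve −6x − 9 = −15: x = (−15 + 9)/(−6) = 1.

1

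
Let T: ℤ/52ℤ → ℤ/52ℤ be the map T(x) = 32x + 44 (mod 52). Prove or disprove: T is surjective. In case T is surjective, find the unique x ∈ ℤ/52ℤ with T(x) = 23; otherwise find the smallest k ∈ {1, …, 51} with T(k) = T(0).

Since gcd(32, 52) = 4, we have 32x ≡ 0 (mod 4) for all x, so T(x) ≡ 0 (mod 4).
But 1 ≢ 0 (mod 4), so 1 ∈ ℤ/52ℤ has no preimage. Therefore T is not surjective.
Since T is not surjective, we find the least positive k with T(k) = T(0): this means 32k ≡ 0 (mod 52), i.e. 52 ∣ 32k. Since gcd(32, 52) = 4, dividing through by 4 this holds exactly when 13 ∣ 8k, and as gcd(8, 13) = 1, exactly when 13 ∣ k.
The smallest positive such k is 13.

13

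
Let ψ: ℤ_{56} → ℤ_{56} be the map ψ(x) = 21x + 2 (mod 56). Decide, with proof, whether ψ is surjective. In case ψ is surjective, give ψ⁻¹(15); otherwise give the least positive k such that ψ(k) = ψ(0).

8

Since gcd(21, 56) = 7, we have 21x ≡ 0 (mod 7) for all x, so ψ(x) ≡ 2 (mod 7).
But 0 ≢ 2 (mod 7), so 0 ∈ ℤ_{56} has no preimage. So ψ is not surjective.
Since ψ is not surjective, we find the least positive k with ψ(k) = ψ(0): this means 21k ≡ 0 (mod 56), i.e. 56 ∣ 21k. Since gcd(21, 56) = 7, dividing through by 7 this holds exactly when 8 ∣ 3k, and as gcd(3, 8) = 1, exactly when 8 ∣ k.
The smallest positive such k is 8.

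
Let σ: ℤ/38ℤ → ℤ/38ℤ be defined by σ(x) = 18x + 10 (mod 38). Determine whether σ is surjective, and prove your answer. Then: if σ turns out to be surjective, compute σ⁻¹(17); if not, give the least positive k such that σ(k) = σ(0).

Since gcd(18, 38) = 2, we have 18x ≡ 0 (mod 2) for all x, so σ(x) ≡ 0 (mod 2).
But 1 ≢ 0 (mod 2), so 1 ∈ ℤ/38ℤ has no preimage. Thus σ is not surjective.
Since σ is not surjective, we find the least positive k with σ(k) = σ(0): this means 18k ≡ 0 (mod 38), i.e. 38 ∣ 18k. Since gcd(18, 38) = 2, dividing through by 2 this holds exactly when 19 ∣ 9k, and as gcd(9, 19) = 1, exactly when 19 ∣ k.
The smallest positive such k is 19.

19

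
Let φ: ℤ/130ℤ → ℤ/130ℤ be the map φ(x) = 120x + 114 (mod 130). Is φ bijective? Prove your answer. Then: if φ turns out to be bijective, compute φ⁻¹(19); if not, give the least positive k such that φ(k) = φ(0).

Recall that injectivity means: for all x_1, x_2 in the domain, φ(x_1) = φ(x_2) implies x_1 = x_2.
We have gcd(120, 130) = 10 > 1. Taking x_1 = 0 and x_2 = 13: φ(0) = 114 and φ(13) = 120·13 + 114 = 1674 ≡ 114 (mod 130).
So φ(0) = φ(13) while 0 ≠ 13, so φ is not injective, hence not bijective.
Since φ is not bijective, we find the least positive k with φ(k) = φ(0): this means 120k ≡ 0 (mod 130), i.e. 130 ∣ 120k. Since gcd(120, 130) = 10, dividing through by 10 this holds exactly when 13 ∣ 12k, and as gcd(12, 13) = 1, exactly when 13 ∣ k.
The smallest positive such k is 13.

13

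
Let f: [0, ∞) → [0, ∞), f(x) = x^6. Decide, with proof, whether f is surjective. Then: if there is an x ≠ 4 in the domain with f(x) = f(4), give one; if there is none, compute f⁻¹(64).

2

For any y ∈ [0, ∞), x = y^{1/6} ∈ [0, ∞) gives f(x) = y, so f is surjective.
Since x ↦ x^6 is strictly increasing on [0, ∞), it is injective there, so no x ≠ 4 in the domain has f(x) = f(4). We therefore compute f⁻¹(64) = 64^{1/6} = 2 (indeed 2^6 = 64).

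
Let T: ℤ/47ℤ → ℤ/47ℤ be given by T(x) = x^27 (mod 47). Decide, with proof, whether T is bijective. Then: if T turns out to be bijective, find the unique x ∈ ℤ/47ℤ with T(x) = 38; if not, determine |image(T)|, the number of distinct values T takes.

Since 47 is prime, the nonzero elements of ℤ/47ℤ form a cyclic group of order 46.
As gcd(27, 46) = 1, raising to the 27th power is a bijection on this group: if u^27 ≡ v^27 then (uv^{−1})^27 = 1, and the only element of order dividing gcd(27, 46) = 1 is 1, so u = v.
With T(0) = 0 this makes T injective on all of ℤ/47ℤ, hence bijective (finite equal-size domain and codomain). In particular T is bijective.
Since T is bijective, we find the preimage of 38. The inverse of x ↦ x^27 on (ℤ/47ℤ)^× is x ↦ x^29, because 27·29 = 783 = 17·46 + 1 ≡ 1 (mod 46) and x^{46} = 1 for x ≠ 0 (Fermat). So T⁻¹(38) = 38^29 mod 47.
Repeated squaring mod 47: 38^1 ≡ 38, 38^2 ≡ 38² = 1444 ≡ 34, 38^4 ≡ 34² = 1156 ≡ 28, 38^8 ≡ 28² = 784 ≡ 32, 38^16 ≡ 32² = 1024 ≡ 37. Since 29 = 16 + 8 + 4 + 1, 38^29 ≡ 37·32·28·38: 37·32 = 1184 ≡ 9, then 9·28 = 252 ≡ 17, then 17·38 = 646 ≡ 35. So 38^29 ≡ 35 (mod 47).
Hence T⁻¹(38) = 35.

35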